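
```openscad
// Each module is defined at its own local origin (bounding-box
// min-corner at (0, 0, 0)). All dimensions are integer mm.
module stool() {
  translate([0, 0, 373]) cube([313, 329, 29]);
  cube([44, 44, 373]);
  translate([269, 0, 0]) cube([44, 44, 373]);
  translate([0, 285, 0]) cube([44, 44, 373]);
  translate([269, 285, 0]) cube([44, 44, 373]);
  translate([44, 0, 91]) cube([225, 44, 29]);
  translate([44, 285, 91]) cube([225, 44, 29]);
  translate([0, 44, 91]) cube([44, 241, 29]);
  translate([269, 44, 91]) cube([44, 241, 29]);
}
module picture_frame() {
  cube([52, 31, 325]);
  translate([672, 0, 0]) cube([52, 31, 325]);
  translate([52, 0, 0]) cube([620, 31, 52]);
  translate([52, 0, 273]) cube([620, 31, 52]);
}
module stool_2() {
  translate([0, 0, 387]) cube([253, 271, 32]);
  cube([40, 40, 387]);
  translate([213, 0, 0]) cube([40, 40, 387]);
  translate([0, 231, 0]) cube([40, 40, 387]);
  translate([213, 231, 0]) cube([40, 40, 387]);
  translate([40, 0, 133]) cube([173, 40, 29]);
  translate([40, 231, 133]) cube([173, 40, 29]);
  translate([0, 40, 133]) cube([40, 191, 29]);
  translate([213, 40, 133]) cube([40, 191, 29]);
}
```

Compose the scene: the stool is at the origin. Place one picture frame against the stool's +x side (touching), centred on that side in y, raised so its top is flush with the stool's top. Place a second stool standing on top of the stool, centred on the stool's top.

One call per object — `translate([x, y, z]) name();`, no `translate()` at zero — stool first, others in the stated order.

stool();
translate([313, 149, 77]) picture_frame();
translate([30, 29, 402]) stool_2();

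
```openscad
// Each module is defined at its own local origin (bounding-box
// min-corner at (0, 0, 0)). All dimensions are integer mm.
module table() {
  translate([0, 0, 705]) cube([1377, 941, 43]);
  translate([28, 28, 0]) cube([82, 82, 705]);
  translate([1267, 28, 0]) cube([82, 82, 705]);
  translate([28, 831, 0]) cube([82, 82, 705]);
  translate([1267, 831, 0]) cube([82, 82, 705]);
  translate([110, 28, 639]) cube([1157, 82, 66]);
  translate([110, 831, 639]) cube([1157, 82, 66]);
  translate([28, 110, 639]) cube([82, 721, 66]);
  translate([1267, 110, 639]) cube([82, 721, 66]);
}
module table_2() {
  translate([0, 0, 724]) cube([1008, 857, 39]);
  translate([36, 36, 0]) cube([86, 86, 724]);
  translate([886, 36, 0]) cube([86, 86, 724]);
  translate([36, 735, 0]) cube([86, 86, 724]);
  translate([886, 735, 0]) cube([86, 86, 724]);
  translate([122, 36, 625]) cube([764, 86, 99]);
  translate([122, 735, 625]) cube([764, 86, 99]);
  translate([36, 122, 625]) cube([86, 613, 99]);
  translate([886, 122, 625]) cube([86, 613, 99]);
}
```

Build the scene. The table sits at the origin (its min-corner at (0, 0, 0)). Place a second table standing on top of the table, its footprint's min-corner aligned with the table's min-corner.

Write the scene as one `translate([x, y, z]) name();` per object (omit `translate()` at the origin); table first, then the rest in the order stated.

table();
translate([0, 0, 748]) table_2();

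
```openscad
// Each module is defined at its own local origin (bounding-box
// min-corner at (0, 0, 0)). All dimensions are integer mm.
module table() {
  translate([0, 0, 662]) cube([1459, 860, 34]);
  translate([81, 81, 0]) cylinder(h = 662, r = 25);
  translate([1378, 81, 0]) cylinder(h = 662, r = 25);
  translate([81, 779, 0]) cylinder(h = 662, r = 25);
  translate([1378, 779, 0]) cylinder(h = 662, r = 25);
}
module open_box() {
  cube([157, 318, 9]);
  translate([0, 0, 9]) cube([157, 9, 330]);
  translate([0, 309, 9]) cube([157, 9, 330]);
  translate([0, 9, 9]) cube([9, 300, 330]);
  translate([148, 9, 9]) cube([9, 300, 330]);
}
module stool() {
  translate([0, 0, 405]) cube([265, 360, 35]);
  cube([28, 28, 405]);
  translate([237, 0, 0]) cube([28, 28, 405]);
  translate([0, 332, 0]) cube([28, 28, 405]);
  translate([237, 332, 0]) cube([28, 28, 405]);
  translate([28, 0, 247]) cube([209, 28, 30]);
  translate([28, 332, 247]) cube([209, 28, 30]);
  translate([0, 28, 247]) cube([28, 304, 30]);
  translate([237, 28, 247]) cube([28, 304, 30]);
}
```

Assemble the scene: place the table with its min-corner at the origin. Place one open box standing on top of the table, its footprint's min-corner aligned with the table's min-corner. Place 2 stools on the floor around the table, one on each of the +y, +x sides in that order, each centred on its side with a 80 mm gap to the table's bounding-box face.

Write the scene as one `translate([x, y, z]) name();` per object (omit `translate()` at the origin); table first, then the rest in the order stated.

table();
translate([0, 0, 696]) open_box();
translate([597, 940, 0]) stool();
translate([1539, 250, 0]) stool();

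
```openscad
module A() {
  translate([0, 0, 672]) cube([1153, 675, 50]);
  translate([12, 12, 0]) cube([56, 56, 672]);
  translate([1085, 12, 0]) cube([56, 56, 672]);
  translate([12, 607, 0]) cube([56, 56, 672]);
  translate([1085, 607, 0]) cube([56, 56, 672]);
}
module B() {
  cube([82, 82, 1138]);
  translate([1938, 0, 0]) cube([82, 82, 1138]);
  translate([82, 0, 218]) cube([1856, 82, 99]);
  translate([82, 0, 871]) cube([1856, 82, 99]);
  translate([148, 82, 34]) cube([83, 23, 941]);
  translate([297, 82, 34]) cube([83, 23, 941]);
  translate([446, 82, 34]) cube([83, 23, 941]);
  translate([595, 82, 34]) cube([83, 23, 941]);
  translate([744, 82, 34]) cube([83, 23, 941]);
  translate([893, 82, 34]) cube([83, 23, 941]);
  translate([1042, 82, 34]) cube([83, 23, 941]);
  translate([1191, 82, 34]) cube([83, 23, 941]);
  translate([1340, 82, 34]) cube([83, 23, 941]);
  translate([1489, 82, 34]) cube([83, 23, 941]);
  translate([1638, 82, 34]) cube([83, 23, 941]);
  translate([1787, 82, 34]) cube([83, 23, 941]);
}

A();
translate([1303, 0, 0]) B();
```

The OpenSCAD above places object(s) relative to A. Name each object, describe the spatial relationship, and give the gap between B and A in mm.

A is a table. B is a fence section. The fence section is on the floor beside the table on its +x side. The gap between the fence section and the table is 150 mm.

The fence section's nearest face is 150 mm from the table's +x face.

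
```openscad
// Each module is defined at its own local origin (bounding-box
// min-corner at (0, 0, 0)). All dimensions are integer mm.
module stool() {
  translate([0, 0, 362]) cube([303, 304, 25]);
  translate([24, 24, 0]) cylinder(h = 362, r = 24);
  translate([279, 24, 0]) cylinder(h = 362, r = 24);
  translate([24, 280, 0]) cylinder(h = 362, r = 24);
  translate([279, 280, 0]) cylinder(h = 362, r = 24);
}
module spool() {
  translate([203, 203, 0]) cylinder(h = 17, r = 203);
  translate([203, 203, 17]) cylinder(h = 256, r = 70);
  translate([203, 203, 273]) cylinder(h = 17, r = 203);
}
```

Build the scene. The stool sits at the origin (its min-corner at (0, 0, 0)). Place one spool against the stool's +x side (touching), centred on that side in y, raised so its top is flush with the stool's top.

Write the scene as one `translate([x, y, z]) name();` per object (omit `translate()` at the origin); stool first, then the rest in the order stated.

stool();
translate([303, -51, 97]) spool();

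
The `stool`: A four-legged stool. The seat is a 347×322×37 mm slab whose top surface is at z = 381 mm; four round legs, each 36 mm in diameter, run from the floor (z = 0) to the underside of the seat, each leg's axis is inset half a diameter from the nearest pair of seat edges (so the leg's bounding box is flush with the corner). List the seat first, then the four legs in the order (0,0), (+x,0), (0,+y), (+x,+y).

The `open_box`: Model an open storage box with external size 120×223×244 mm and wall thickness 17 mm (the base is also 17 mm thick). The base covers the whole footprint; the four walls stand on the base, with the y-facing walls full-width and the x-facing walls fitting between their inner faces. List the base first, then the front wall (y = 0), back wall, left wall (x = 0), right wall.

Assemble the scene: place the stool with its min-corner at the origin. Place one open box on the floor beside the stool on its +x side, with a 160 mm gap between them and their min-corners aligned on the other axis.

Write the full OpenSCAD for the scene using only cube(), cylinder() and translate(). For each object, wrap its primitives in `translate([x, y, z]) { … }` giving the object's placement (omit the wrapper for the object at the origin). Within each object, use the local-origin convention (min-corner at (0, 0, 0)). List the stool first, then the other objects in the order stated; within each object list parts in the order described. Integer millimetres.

translate([0, 0, 344]) cube([347, 322, 37]);
translate([18, 18, 0]) cylinder(h = 344, r = 18);
translate([329, 18, 0]) cylinder(h = 344, r = 18);
translate([18, 304, 0]) cylinder(h = 344, r = 18);
translate([329, 304, 0]) cylinder(h = 344, r = 18);
translate([507, 0, 0]) {
  cube([120, 223, 17]);
  translate([0, 0, 17]) cube([120, 17, 227]);
  translate([0, 206, 17]) cube([120, 17, 227]);
  translate([0, 17, 17]) cube([17, 189, 227]);
  translate([103, 17, 17]) cube([17, 189, 227]);
}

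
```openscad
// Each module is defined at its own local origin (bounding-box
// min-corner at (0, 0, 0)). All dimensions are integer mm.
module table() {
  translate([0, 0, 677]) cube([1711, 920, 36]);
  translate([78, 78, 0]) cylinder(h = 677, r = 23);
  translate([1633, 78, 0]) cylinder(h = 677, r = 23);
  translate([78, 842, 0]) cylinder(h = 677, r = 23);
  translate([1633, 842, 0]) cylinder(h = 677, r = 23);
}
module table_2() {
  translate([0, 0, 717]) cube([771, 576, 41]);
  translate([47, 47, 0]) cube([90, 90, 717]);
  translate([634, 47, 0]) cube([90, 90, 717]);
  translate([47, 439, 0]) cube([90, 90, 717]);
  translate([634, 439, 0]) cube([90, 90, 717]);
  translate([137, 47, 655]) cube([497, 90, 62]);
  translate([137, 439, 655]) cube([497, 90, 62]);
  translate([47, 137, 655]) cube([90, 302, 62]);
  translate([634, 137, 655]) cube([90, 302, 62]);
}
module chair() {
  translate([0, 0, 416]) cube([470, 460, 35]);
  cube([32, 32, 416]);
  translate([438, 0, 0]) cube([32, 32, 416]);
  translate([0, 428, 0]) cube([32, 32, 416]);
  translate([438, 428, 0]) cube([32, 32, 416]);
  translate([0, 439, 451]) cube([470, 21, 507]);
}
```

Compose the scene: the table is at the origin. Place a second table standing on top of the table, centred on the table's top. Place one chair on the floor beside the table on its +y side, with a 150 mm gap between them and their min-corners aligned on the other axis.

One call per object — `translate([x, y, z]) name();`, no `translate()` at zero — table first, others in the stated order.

table();
translate([470, 172, 713]) table_2();
translate([0, 1070, 0]) chair();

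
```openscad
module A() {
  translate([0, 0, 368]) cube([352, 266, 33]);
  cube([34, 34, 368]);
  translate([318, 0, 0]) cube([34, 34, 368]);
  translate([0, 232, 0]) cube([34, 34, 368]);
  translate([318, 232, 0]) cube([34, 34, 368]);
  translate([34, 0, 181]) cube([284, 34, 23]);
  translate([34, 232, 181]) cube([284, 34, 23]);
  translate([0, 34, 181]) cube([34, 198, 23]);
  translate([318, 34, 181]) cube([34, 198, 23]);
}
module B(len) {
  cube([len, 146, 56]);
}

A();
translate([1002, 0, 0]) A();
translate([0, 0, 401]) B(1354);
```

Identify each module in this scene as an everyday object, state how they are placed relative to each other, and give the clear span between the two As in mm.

Second stool starts at x = 1002; first ends at x = 352; clear span = 1002 − 352 = 650 mm.

A is a stool. B is a beam. A beam spans the tops of two stools. The clear span between the two stools is 650 mm.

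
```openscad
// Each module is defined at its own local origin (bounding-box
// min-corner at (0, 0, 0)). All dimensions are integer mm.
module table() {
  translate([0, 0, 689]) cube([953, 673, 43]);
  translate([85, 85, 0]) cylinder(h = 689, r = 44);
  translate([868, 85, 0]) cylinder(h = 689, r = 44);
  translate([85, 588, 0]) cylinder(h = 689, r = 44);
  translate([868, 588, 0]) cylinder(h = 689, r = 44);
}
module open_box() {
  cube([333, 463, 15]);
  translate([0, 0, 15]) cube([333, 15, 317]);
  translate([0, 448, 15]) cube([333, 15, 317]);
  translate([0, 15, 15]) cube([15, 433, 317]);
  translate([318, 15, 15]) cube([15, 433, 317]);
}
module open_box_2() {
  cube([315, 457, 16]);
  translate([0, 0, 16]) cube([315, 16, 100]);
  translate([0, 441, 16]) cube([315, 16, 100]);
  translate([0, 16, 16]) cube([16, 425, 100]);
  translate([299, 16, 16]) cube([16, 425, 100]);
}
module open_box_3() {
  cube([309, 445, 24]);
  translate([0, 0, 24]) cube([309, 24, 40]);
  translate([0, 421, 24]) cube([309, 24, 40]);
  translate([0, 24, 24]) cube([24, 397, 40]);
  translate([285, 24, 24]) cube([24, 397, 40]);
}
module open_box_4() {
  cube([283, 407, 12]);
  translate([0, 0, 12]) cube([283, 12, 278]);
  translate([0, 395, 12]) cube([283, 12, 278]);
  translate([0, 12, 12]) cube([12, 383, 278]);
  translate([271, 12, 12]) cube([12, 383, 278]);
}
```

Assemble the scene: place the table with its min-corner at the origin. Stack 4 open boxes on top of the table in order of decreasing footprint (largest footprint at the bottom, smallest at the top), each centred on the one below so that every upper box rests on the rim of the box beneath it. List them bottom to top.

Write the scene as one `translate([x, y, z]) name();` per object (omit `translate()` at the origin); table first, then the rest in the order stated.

table();
translate([310, 105, 732]) open_box();
translate([319, 108, 1064]) open_box_2();
translate([322, 114, 1180]) open_box_3();
translate([335, 133, 1244]) open_box_4();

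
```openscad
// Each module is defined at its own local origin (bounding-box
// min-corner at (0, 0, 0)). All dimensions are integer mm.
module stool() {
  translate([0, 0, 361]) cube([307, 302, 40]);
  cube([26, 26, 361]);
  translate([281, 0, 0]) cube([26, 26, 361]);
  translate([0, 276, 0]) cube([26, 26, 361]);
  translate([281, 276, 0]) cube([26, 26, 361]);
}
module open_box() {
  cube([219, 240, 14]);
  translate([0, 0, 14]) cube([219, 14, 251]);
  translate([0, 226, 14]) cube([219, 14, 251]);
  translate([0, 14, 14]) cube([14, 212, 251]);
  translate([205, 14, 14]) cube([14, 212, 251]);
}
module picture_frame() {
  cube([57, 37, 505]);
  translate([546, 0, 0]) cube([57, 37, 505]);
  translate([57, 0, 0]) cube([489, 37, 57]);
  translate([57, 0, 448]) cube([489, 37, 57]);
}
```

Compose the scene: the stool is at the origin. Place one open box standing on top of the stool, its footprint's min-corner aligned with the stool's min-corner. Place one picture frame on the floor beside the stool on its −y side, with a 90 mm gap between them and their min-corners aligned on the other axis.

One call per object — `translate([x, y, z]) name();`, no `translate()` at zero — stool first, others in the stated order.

stool();
translate([0, 0, 401]) open_box();
translate([0, -127, 0]) picture_frame();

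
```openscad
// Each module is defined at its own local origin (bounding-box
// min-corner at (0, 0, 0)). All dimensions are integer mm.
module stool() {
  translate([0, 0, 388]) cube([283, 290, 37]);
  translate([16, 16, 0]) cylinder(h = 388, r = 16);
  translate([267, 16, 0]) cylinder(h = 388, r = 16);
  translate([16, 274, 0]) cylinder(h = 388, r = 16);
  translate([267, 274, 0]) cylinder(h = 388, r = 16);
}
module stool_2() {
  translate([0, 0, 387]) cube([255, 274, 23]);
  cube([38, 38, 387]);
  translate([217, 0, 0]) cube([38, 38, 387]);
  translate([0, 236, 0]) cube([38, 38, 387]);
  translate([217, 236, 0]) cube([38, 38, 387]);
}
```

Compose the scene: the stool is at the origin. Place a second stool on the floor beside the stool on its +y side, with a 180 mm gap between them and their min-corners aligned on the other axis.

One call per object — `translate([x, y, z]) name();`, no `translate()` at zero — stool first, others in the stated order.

stool();
translate([0, 470, 0]) stool_2();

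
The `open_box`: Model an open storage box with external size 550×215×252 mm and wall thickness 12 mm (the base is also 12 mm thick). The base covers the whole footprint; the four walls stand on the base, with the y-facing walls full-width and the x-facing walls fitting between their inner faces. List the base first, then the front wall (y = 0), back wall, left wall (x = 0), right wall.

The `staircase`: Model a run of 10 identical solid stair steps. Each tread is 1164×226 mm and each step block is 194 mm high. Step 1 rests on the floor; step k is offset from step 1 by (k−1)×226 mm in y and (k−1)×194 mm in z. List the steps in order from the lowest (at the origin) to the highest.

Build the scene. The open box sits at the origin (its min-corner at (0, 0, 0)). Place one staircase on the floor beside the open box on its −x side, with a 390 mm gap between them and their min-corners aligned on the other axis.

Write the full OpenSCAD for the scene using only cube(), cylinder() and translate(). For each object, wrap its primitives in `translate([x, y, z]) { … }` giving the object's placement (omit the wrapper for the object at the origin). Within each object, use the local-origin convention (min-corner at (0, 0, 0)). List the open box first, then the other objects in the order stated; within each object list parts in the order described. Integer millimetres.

cube([550, 215, 12]);
translate([0, 0, 12]) cube([550, 12, 240]);
translate([0, 203, 12]) cube([550, 12, 240]);
translate([0, 12, 12]) cube([12, 191, 240]);
translate([538, 12, 12]) cube([12, 191, 240]);
translate([-1554, 0, 0]) {
  cube([1164, 226, 194]);
  translate([0, 226, 194]) cube([1164, 226, 194]);
  translate([0, 452, 388]) cube([1164, 226, 194]);
  translate([0, 678, 582]) cube([1164, 226, 194]);
  translate([0, 904, 776]) cube([1164, 226, 194]);
  translate([0, 1130, 970]) cube([1164, 226, 194]);
  translate([0, 1356, 1164]) cube([1164, 226, 194]);
  translate([0, 1582, 1358]) cube([1164, 226, 194]);
  translate([0, 1808, 1552]) cube([1164, 226, 194]);
  translate([0, 2034, 1746]) cube([1164, 226, 194]);
}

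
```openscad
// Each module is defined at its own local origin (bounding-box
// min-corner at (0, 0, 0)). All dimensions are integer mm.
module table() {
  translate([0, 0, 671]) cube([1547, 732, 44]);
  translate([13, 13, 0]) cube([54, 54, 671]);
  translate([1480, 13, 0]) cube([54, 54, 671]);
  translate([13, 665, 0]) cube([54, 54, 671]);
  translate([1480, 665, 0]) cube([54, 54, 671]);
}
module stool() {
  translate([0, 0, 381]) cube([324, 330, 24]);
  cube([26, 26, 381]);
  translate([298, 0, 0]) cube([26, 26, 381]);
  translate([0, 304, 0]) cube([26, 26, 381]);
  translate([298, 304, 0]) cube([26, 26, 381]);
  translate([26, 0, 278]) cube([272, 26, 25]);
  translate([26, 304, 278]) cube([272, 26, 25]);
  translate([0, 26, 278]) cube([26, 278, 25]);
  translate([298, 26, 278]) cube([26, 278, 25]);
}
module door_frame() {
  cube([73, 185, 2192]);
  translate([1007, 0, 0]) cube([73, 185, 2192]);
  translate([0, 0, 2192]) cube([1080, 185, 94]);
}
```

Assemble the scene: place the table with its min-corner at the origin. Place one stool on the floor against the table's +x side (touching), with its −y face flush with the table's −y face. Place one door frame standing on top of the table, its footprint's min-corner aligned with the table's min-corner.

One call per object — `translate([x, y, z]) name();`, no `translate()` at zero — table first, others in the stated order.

table();
translate([1547, 0, 0]) stool();
translate([0, 0, 715]) door_frame();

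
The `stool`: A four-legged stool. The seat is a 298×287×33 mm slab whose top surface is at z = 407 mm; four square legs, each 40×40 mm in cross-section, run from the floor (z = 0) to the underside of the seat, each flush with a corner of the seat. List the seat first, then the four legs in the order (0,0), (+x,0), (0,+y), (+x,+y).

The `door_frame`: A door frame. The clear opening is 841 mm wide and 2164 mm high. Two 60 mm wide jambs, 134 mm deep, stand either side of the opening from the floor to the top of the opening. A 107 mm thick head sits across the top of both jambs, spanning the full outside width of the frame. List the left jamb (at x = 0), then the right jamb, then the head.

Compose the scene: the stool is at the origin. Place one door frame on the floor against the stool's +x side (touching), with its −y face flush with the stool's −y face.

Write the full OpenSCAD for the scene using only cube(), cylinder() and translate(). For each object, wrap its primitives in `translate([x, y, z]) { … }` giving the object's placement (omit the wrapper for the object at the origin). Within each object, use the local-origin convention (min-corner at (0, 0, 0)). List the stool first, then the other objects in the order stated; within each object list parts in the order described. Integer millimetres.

translate([0, 0, 374]) cube([298, 287, 33]);
cube([40, 40, 374]);
translate([258, 0, 0]) cube([40, 40, 374]);
translate([0, 247, 0]) cube([40, 40, 374]);
translate([258, 247, 0]) cube([40, 40, 374]);
translate([298, 0, 0]) {
  cube([60, 134, 2164]);
  translate([901, 0, 0]) cube([60, 134, 2164]);
  translate([0, 0, 2164]) cube([961, 134, 107]);
}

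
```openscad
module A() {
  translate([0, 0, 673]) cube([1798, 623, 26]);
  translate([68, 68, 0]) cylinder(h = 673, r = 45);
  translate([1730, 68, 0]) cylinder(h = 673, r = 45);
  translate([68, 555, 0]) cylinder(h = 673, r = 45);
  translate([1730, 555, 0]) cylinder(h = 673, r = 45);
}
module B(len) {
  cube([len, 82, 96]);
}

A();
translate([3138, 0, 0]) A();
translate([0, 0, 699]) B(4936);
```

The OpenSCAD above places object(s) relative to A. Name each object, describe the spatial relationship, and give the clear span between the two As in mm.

A is a table. B is a beam. A beam spans the tops of two tables. The clear span between the two tables is 1340 mm.

Second table starts at x = 3138; first ends at x = 1798; clear span = 3138 − 1798 = 1340 mm.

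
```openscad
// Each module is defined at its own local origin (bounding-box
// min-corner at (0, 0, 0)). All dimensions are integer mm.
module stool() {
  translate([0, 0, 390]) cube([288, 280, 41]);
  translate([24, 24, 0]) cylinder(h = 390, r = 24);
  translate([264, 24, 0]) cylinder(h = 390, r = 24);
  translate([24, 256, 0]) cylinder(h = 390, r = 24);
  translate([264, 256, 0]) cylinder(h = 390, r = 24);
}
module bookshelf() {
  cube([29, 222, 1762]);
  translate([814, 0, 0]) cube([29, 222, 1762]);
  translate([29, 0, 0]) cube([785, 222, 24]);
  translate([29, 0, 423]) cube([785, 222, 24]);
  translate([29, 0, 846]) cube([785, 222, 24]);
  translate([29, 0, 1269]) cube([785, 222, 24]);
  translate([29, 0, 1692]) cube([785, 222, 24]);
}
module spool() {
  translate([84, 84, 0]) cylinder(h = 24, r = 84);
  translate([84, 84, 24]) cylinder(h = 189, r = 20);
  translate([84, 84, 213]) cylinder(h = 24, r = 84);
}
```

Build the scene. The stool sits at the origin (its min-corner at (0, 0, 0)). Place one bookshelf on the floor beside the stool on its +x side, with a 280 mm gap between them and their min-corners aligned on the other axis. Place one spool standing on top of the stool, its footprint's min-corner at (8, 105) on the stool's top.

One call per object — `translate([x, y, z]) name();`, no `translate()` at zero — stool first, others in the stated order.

stool();
translate([568, 0, 0]) bookshelf();
translate([8, 105, 431]) spool();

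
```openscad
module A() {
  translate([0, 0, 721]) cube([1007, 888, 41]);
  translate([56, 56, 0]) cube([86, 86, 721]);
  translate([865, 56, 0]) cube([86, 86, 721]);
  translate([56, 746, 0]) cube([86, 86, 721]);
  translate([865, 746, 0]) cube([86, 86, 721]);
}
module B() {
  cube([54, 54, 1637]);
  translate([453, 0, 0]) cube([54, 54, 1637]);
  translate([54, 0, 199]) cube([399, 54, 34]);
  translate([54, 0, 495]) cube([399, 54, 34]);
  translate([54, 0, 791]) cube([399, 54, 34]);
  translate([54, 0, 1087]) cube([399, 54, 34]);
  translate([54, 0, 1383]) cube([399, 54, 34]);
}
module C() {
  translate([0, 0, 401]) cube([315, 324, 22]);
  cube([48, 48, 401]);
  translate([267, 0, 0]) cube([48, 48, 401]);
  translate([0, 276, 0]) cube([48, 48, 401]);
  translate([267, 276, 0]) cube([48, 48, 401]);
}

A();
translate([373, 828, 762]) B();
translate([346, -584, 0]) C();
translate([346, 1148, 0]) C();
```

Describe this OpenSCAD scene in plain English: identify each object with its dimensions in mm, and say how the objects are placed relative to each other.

A is a table with a 1007×888 mm rectangular top, 41 mm thick, top surface at z = 762 mm, supported by four 86×86 mm square legs, each inset 56 mm from the nearest pair of top edges, running from the floor.

B is a straight ladder. Two 54×54 mm vertical rails, 1637 mm tall, stand 507 mm apart (outside-to-outside) with their front faces coplanar on the −y side. 5 rungs, each 54 mm deep and 34 mm tall, span between the inner faces of the rails, front faces flush with the rails. The lowest rung's underside is at z = 199 mm and rungs are spaced 296 mm apart (underside to underside).

C is a simple wooden stool: a rectangular seat 315 mm (x) by 324 mm (y), 22 mm thick, top face at z = 423 mm, on four square legs, each 48×48 mm in cross-section. The legs rest on z = 0, each flush with a corner of the seat.

The ladder is on top of the table. Two stools sit around the table at the −y, +y sides.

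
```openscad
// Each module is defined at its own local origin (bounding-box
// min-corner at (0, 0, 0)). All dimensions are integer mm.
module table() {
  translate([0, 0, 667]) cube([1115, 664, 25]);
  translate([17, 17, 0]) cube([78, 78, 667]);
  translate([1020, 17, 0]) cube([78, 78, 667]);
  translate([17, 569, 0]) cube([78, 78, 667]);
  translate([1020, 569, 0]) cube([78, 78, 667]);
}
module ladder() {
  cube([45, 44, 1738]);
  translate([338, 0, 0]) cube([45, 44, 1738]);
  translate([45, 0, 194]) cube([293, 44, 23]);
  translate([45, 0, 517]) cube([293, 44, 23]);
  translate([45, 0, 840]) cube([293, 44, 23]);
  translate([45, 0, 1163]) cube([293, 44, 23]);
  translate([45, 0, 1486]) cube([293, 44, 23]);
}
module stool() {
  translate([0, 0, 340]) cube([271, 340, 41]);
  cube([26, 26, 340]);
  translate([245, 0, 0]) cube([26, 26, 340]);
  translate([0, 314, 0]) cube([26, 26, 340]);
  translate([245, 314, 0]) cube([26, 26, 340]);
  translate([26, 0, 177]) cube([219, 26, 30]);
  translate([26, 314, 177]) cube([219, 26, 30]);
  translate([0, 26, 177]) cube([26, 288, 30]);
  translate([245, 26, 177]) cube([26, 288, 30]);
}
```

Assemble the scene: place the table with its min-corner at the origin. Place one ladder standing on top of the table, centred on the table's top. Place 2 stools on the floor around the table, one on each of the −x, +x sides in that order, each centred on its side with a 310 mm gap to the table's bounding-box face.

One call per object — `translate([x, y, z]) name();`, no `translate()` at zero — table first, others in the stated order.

table();
translate([366, 310, 692]) ladder();
translate([-581, 162, 0]) stool();
translate([1425, 162, 0]) stool();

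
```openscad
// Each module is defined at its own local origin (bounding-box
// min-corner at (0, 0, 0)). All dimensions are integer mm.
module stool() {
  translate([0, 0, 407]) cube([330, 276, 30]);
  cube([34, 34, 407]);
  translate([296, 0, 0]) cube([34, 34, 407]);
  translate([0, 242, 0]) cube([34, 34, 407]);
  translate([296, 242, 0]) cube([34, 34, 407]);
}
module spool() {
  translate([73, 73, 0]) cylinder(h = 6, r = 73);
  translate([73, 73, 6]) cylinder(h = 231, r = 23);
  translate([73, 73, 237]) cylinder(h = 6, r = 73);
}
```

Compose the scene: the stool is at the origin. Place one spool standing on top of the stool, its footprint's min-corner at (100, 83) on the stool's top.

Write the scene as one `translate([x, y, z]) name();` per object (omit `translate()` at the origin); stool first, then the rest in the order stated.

stool();
translate([100, 83, 437]) spool();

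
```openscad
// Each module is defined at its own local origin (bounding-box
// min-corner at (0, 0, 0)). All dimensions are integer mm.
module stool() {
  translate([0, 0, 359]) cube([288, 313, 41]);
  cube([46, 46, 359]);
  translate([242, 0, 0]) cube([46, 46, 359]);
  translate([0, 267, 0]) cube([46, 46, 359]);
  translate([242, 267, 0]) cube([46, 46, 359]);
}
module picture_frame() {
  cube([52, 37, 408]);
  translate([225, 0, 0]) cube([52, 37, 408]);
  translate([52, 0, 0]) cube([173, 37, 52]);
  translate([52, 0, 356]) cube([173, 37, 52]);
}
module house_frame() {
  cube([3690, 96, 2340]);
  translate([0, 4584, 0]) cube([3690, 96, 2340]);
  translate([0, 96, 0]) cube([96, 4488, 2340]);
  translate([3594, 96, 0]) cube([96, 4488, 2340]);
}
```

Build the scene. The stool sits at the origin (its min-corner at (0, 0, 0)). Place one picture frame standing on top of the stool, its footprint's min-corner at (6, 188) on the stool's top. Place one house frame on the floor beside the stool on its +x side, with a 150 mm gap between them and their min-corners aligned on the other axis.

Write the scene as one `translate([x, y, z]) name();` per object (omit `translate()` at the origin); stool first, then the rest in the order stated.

stool();
translate([6, 188, 400]) picture_frame();
translate([438, 0, 0]) house_frame();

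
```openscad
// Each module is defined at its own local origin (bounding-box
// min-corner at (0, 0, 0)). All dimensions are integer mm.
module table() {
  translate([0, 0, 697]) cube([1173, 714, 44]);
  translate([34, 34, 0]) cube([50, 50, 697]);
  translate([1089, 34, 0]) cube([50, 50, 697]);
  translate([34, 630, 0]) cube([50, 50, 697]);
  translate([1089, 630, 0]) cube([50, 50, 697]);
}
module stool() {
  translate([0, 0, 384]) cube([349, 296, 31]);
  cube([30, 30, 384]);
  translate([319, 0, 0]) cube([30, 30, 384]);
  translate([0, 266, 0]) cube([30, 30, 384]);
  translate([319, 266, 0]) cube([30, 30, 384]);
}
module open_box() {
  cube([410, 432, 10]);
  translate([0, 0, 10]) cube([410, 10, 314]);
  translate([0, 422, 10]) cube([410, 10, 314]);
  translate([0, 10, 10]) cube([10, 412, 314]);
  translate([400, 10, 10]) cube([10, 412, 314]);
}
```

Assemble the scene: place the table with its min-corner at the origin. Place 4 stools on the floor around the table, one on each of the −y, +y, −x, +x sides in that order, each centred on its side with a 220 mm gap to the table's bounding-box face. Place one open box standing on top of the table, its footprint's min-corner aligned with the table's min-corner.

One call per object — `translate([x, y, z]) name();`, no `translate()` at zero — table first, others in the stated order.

table();
translate([412, -516, 0]) stool();
translate([412, 934, 0]) stool();
translate([-569, 209, 0]) stool();
translate([1393, 209, 0]) stool();
translate([0, 0, 741]) open_box();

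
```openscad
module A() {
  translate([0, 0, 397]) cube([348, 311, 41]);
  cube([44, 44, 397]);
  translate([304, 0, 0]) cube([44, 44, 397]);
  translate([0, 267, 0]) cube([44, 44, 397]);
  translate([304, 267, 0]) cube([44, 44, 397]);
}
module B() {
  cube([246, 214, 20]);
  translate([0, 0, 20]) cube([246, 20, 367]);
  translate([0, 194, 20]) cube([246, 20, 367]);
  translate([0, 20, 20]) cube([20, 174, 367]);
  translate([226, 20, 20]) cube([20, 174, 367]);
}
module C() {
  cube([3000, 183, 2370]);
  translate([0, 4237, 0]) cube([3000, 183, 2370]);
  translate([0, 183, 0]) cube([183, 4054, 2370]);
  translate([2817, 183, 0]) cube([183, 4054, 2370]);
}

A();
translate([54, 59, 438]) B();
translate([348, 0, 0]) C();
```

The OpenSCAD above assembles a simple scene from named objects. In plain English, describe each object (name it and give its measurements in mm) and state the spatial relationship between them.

A is a four-legged stool. The seat is a 348×311×41 mm slab whose top surface is at z = 438 mm; four square legs, each 44×44 mm in cross-section, run from the floor (z = 0) to the underside of the seat, each flush with a corner of the seat.

B is an open-topped rectangular box: outside dimensions 246×214×387 mm, with a uniform wall and base thickness of 20 mm. The base is a full 246×214 slab on the floor; four walls sit on top of the base. The front and back walls (the −y and +y sides) span the full width; the two side walls fit between them.

C is a box-shaped house frame (walls only): outside footprint 3000×4420 mm, wall height 2370 mm, wall thickness 183 mm. The two y-facing walls run the full x-width; the two x-facing walls fit between the inner faces of the y-facing walls.

The open box is on top of the stool. The house frame is against the stool's +x side, with their −y faces flush.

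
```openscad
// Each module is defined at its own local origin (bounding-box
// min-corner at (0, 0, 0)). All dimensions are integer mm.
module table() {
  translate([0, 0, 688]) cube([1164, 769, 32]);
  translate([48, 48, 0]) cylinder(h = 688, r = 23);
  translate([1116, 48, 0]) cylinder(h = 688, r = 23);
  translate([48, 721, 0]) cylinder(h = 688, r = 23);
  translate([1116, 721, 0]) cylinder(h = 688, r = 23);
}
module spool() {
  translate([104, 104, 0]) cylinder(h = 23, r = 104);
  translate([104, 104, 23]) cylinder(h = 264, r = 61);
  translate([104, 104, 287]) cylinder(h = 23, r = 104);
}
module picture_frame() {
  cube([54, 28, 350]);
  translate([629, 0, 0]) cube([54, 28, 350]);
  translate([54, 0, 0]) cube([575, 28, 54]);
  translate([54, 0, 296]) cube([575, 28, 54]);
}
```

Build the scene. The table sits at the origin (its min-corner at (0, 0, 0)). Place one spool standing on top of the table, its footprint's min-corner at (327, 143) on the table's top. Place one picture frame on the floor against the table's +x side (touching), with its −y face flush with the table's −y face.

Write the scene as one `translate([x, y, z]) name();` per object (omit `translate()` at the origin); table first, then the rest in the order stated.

table();
translate([327, 143, 720]) spool();
translate([1164, 0, 0]) picture_frame();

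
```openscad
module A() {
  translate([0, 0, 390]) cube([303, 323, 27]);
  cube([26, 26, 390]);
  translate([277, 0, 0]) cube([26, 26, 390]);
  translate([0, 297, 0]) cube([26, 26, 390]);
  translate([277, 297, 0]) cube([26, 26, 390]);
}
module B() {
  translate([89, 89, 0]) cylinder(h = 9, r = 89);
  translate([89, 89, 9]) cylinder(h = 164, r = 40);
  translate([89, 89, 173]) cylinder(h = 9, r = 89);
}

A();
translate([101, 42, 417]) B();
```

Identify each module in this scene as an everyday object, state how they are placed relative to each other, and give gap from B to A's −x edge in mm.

A is a stool. B is a spool. The spool is on top of the stool. The gap from the spool to the stool's −x edge is 101 mm.

The spool's min-x is at 101; the stool's min-x is 0; gap = 101 mm.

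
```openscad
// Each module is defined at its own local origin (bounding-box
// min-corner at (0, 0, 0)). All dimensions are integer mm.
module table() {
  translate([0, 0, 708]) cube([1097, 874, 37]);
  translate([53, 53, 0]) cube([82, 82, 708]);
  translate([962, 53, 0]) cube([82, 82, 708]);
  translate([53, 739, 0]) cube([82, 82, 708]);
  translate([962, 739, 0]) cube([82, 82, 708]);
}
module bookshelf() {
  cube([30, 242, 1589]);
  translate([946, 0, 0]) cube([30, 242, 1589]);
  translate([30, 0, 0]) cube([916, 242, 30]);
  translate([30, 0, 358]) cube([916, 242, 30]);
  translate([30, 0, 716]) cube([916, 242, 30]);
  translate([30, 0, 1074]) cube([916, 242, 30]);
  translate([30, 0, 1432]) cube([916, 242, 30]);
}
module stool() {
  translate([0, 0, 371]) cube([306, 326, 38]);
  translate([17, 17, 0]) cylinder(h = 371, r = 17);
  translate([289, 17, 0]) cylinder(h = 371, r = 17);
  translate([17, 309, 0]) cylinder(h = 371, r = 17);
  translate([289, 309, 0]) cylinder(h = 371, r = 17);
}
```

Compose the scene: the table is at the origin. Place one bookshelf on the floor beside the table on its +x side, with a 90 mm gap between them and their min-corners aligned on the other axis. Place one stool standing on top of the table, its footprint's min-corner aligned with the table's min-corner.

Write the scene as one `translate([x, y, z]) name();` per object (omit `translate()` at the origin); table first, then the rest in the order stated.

table();
translate([1187, 0, 0]) bookshelf();
translate([0, 0, 745]) stool();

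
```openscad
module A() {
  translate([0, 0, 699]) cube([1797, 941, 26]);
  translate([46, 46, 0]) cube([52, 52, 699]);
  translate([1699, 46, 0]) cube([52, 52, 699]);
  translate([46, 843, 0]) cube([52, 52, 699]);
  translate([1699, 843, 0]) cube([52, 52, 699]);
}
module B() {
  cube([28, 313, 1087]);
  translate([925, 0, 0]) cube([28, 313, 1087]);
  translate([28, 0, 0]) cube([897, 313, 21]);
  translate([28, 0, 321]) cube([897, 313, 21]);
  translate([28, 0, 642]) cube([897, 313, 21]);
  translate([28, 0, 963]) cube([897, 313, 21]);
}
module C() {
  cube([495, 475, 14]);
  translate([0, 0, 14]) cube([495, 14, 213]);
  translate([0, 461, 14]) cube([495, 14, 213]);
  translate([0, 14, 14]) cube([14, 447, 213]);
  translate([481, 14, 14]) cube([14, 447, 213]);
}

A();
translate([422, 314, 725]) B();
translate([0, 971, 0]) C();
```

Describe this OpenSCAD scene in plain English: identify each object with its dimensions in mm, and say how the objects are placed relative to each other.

A is a table: top 1797 mm (x) × 941 mm (y), 26 mm thick, upper face at z = 725 mm, on four 52×52 mm square legs, each inset 46 mm from the nearest pair of top edges, running from z = 0 to the bottom of the top.

B is a bookshelf 953 mm wide overall, 313 mm deep and 1087 mm tall. The two sides are 28 mm thick vertical panels. 4 horizontal shelves of 21 mm thickness span between the inner faces of the sides; the lowest shelf sits on the floor and shelves are stacked with a clear vertical gap of 300 mm between each pair.

C is an open-topped rectangular box: outside dimensions 495×475×227 mm, with a uniform wall and base thickness of 14 mm. The base is a full 495×475 slab on the floor; four walls sit on top of the base. The front and back walls (the −y and +y sides) span the full width; the two side walls fit between them.

The bookshelf is on top of the table, centred. The open box is on the floor beside the table on its +y side.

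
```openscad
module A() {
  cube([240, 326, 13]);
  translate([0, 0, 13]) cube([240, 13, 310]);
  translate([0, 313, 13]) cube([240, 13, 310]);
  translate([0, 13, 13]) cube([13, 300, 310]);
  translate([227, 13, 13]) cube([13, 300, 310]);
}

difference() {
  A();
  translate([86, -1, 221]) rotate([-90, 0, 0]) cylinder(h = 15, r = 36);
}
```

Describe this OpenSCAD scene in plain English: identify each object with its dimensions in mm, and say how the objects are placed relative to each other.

A is an open-topped rectangular box: outside dimensions 240×326×323 mm, with a uniform wall and base thickness of 13 mm. The base is a full 240×326 slab on the floor; four walls sit on top of the base. The front and back walls (the −y and +y sides) span the full width; the two side walls fit between them.

The open box has a circular hole of radius 36 mm through its front wall, centred at (x = 86, z = 221).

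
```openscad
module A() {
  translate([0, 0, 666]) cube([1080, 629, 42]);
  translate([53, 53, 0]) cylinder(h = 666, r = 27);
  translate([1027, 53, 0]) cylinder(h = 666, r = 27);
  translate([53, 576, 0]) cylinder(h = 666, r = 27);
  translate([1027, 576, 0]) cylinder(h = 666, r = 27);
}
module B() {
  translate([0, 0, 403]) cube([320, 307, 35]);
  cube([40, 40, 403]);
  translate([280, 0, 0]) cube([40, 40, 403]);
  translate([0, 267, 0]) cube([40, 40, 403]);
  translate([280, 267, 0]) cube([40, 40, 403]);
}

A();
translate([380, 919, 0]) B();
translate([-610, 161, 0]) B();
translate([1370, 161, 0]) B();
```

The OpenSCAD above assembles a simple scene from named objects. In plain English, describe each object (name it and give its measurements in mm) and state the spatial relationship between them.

A is a table with a 1080×629 mm rectangular top, 42 mm thick, top surface at z = 708 mm, supported by four round legs of 54 mm diameter, each leg's bounding box inset 26 mm from the nearest pair of top edges, running from the floor.

B is a four-legged stool. The seat is 320×307 mm, 35 mm thick, top at z = 438 mm. It stands on four square legs, each 40×40 mm in cross-section, from z = 0 to the seat underside, each flush with a corner of the seat.

Three stools sit around the table at the +y, −x, +x sides.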